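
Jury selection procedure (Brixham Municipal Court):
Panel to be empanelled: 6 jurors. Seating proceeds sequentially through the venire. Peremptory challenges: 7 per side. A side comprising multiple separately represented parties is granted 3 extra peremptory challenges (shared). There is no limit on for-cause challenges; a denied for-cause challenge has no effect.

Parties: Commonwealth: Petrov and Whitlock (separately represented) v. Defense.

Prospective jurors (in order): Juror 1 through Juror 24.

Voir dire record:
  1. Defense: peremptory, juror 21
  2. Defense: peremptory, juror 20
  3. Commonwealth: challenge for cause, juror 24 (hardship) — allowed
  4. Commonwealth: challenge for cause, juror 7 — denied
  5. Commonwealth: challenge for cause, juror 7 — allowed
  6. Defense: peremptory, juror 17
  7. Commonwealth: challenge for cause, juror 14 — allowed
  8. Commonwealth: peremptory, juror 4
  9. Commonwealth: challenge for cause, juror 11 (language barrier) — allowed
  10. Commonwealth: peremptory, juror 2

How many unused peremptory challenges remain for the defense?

Defense allotment: 7.
Defense peremptories used: #21, #20, #17 — 3.
Remaining: 7 − 3 = 4.

4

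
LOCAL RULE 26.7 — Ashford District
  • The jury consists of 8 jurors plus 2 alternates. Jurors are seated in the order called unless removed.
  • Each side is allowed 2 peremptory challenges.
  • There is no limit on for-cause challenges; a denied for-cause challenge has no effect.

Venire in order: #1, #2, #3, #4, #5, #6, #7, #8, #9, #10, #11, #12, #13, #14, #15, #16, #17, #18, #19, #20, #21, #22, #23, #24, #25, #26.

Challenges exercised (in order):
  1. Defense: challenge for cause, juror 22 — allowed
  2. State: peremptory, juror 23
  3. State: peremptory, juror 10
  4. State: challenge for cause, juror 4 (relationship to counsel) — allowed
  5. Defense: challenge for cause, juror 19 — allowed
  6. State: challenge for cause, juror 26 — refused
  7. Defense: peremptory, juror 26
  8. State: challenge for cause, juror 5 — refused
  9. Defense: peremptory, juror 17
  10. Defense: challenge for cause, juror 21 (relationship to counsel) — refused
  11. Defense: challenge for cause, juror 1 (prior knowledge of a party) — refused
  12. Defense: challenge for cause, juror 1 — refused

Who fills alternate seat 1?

Removed: #4, #10, #17, #19, #22, #23, #26. (#1, #5, #21 stay — for-cause denied.)
Filling seats in venire order through position 9: #1, #2, #3, #5, #6, #7, #8, #9, #11.
So alternate 1 is #11.

11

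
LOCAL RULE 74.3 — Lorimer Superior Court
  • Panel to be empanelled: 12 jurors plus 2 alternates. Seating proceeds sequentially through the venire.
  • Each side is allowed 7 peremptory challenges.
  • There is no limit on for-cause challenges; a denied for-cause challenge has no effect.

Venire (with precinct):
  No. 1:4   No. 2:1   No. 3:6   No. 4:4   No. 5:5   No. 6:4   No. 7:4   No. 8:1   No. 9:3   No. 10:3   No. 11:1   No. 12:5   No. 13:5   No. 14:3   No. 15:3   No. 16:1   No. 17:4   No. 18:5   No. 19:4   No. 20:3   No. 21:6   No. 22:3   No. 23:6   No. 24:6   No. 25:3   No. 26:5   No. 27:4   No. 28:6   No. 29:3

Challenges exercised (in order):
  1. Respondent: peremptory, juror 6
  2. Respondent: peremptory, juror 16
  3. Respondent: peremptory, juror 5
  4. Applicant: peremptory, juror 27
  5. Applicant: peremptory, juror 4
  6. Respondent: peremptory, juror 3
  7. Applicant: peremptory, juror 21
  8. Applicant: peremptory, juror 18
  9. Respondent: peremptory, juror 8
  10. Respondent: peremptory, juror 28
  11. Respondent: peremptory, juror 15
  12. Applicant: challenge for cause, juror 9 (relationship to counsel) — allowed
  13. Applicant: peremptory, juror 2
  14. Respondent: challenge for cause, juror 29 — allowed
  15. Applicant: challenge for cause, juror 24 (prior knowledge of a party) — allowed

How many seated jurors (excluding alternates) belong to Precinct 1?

Removed: #2, #3, #4, #5, #6, #8, #9, #15, #16, #18, #21, #24, #27, #28, #29.
Seated jurors 1–12: #1, #7, #10, #11, #12, #13, #14, #17, #19, #20, #22, #23 (alternates #25, #26 not counted).
Of those, in Precinct 1: #11 → 1.

1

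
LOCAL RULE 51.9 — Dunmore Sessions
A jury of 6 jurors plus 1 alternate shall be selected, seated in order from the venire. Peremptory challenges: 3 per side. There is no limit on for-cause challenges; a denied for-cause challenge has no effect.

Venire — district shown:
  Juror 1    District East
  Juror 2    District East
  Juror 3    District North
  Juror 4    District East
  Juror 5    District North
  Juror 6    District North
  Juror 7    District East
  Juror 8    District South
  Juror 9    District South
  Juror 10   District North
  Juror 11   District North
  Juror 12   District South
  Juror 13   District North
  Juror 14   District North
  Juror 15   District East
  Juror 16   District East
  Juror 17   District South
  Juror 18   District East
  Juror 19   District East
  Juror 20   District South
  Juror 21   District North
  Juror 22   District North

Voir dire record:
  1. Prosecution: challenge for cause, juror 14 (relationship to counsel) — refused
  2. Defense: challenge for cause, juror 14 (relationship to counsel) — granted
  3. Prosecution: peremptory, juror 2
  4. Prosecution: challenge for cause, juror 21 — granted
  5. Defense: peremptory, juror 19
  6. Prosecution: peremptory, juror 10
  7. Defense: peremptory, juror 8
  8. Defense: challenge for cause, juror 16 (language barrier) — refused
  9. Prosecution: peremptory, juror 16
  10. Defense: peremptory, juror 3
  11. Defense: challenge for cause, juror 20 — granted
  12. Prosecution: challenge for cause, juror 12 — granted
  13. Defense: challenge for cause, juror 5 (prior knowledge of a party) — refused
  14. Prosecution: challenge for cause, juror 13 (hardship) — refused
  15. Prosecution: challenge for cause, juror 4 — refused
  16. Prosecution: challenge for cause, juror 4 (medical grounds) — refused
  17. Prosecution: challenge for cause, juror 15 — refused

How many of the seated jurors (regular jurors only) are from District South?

1

Removed: #2, #3, #8, #10, #12, #14, #16, #19, #20, #21.
Seated jurors 1–6: #1, #4, #5, #6, #7, #9 (alternates #11 not counted).
Of those, in District South: #9 → 1.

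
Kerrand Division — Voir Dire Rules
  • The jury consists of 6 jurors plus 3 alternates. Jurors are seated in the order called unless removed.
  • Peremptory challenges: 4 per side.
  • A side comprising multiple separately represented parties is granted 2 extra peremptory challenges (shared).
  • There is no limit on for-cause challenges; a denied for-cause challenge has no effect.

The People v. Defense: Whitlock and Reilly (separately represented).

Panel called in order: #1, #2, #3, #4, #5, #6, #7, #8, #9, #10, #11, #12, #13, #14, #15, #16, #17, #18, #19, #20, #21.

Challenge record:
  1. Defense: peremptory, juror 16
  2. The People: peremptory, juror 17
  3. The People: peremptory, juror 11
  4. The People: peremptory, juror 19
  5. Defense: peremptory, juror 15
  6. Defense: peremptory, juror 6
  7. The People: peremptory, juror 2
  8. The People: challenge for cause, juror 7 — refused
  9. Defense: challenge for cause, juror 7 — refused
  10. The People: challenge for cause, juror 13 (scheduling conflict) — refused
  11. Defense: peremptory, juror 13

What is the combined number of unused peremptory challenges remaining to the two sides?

2

The People allotment: 4. Defense allotment: 4 base + 2 multi-party = 6.
The People peremptories used: #17, #11, #19, #2 — 4 (for-cause on #7, #13 don't count).
Defense peremptories used: #16, #15, #6, #13 — 4 (the for-cause on #7 doesn't count).
Remaining: (4 − 4) + (6 − 4) = 2.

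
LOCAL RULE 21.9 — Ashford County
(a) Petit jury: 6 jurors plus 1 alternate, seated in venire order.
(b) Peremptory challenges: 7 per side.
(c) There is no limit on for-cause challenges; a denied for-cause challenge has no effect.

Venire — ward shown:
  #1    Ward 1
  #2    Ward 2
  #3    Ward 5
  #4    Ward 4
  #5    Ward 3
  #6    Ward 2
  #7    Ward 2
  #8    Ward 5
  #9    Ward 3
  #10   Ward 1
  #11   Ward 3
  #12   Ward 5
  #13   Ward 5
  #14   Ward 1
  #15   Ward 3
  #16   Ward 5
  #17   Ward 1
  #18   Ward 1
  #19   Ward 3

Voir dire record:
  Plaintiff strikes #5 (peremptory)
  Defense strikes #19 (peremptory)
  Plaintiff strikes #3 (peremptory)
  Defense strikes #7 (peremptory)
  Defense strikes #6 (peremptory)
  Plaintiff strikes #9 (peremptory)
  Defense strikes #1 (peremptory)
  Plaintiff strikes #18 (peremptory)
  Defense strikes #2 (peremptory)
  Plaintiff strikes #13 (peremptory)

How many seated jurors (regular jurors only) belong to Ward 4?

Removed: #1, #2, #3, #5, #6, #7, #9, #13, #18, #19.
Seated jurors 1–6: #4, #8, #10, #11, #12, #14 (alternates #15 not counted).
Of those, in Ward 4: #4 → 1.

1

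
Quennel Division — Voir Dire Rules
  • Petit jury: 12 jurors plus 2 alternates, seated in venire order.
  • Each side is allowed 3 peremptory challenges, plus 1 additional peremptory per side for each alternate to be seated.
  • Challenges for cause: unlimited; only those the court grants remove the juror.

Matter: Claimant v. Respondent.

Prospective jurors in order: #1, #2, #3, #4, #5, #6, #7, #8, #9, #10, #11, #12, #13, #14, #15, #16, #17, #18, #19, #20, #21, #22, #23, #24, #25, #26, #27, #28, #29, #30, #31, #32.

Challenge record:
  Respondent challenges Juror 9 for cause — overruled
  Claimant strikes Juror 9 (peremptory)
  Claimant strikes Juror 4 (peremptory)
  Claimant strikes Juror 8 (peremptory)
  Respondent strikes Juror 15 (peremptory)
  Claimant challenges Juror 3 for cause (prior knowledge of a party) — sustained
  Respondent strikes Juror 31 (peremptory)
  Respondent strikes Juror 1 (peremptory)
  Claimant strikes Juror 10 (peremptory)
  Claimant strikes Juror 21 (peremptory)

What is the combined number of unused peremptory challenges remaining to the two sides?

2

Claimant allotment: 3 base + 1 × 2 alternates = 5. Respondent allotment: 3 base + 1 × 2 alternates = 5.
Claimant peremptories used: #9, #4, #8, #10, #21 — 5 (the for-cause on #3 doesn't count).
Respondent peremptories used: #15, #31, #1 — 3 (the for-cause on #9 doesn't count).
Remaining: (5 − 5) + (5 − 3) = 2.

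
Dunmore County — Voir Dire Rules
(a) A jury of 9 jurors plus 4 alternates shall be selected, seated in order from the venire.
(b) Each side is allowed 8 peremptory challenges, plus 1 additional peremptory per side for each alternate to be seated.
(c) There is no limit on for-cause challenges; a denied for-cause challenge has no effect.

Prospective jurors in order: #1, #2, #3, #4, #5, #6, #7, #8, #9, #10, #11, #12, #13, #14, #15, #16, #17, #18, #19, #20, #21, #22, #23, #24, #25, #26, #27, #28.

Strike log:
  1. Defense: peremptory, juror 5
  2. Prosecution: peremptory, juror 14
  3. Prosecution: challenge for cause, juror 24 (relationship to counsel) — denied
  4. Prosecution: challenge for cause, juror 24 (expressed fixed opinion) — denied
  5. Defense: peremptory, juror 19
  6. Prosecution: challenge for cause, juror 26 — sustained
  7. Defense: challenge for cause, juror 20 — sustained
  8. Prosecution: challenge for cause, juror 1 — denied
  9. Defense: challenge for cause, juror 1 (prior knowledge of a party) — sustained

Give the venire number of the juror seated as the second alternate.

Removed: #1, #5, #14, #19, #20, #26. (#24 stays — for-cause denied.)
Filling seats in venire order through position 11: #2, #3, #4, #6, #7, #8, #9, #10, #11, #12, #13.
So alternate 2 is #13.

13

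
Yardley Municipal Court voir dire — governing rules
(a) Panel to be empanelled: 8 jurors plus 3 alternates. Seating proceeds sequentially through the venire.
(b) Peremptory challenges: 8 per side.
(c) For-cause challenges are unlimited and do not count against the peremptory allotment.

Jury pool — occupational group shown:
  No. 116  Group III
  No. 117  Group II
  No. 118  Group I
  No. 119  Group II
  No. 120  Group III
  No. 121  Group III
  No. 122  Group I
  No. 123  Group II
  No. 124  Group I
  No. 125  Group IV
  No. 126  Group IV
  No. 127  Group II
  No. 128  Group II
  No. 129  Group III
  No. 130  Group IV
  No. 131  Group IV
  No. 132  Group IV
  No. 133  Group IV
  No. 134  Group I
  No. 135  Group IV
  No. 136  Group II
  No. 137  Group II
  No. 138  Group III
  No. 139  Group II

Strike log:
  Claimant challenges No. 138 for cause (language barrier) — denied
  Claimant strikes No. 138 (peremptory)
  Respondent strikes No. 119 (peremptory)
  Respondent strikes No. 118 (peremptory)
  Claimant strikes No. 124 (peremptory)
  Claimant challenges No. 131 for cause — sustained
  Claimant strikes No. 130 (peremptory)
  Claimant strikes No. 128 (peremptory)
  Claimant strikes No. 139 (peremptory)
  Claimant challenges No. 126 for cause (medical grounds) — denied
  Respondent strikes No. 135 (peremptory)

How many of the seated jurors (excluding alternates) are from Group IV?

2

Removed: #118, #119, #124, #128, #130, #131, #135, #138, #139.
Seated jurors 1–8: #116, #117, #120, #121, #122, #123, #125, #126 (alternates #127, #129, #132 not counted).
Of those, in Group IV: #125, #126 → 2.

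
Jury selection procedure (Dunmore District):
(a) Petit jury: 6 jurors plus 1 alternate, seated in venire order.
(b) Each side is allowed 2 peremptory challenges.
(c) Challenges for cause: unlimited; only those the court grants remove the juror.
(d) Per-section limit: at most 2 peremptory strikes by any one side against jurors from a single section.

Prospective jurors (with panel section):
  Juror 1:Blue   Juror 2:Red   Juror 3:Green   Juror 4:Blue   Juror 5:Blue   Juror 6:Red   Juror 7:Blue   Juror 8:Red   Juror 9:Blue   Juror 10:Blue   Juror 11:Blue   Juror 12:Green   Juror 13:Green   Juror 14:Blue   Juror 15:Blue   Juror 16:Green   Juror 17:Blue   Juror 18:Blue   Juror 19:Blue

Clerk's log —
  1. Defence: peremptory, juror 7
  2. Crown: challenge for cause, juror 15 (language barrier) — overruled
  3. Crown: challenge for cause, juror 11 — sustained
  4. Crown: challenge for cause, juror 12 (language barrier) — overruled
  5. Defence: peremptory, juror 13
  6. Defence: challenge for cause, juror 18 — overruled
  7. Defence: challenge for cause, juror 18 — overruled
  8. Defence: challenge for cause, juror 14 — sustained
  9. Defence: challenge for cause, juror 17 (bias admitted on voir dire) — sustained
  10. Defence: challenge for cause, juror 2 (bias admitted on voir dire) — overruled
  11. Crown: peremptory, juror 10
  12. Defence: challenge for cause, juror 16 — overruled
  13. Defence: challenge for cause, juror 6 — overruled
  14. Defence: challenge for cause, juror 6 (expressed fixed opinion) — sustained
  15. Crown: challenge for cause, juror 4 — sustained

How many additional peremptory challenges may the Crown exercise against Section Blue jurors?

Crown peremptories so far: #10 — 1 of 2 used, 1 left overall.
Against Section Blue: #10 — 1 used; per-section cap 2 leaves 1.
Binding limit: min(1, 1) = 1.

1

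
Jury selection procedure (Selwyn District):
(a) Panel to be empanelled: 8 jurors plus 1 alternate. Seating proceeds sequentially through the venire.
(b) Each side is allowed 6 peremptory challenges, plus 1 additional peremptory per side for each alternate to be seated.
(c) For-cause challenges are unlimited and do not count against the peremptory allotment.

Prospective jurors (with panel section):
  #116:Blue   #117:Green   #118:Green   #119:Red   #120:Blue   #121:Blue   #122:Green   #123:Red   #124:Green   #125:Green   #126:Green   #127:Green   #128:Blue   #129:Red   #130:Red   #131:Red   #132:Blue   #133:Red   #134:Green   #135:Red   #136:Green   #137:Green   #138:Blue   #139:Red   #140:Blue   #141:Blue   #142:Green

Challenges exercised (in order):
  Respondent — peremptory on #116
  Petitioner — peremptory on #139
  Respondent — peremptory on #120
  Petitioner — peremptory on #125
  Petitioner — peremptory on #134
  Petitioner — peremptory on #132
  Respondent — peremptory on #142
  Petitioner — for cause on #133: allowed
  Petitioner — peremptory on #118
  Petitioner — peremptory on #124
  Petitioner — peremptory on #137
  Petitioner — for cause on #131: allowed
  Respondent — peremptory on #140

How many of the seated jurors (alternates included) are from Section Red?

3

Removed: #116, #118, #120, #124, #125, #131, #132, #133, #134, #137, #139, #140, #142.
Seated (9 incl. alternates): #117, #119, #121, #122, #123, #126, #127, #128, #129.
Of those, in Section Red: #119, #123, #129 → 3.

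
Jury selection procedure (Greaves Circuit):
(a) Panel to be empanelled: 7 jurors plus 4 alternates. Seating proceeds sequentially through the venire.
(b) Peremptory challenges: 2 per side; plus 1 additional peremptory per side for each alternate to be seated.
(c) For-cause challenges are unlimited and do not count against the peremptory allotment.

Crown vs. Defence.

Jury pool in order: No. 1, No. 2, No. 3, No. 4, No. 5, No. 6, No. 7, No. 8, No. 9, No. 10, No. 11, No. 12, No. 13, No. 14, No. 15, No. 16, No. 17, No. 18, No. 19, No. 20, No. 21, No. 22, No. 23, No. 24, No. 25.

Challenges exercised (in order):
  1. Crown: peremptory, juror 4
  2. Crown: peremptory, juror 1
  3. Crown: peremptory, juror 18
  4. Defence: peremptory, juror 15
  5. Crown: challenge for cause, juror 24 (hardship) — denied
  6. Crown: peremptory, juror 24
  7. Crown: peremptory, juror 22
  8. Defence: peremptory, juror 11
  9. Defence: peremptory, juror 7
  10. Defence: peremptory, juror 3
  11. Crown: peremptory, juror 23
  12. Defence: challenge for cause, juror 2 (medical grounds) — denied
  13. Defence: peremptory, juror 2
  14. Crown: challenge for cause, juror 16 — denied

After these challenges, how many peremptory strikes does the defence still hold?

1

Defence allotment: 2 base + 1 × 4 alternates = 6.
Defence peremptories used: #15, #11, #7, #3, #2 — 5 (the for-cause on #2 doesn't count).
Remaining: 6 − 5 = 1.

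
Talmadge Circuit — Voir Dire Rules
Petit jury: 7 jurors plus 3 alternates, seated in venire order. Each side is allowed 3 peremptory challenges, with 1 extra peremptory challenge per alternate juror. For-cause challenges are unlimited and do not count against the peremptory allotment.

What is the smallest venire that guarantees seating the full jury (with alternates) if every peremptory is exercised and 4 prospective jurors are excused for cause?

26

Seats to fill: 7 + 3 alternates = 10.
Peremptories: 3 + 1×3 = 6 per side × 2 sides = 12.
For-cause removals: 4.
Minimum venire: 10 + 12 + 4 = 26.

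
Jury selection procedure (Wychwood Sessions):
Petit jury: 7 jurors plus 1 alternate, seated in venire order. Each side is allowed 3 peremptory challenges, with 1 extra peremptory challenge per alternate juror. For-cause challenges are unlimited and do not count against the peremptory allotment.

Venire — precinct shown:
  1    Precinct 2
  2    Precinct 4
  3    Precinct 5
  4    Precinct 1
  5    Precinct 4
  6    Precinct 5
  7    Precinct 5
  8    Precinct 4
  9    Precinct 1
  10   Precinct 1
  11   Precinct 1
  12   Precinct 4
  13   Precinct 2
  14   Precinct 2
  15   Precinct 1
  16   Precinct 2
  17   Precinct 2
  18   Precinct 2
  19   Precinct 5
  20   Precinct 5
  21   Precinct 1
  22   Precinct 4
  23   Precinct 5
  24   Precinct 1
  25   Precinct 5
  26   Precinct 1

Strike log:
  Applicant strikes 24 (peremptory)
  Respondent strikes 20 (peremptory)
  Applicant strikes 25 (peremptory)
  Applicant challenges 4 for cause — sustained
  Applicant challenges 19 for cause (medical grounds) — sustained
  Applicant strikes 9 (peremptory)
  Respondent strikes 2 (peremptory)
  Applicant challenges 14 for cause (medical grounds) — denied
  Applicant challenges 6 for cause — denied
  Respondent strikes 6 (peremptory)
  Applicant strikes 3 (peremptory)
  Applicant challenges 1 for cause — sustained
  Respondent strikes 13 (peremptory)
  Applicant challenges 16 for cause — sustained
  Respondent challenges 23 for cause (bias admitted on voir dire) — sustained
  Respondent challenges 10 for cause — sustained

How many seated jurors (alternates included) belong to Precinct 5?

1

Removed: #1, #2, #3, #4, #6, #9, #10, #13, #16, #19, #20, #23, #24, #25.
Seated (8 incl. alternates): #5, #7, #8, #11, #12, #14, #15, #17.
Of those, in Precinct 5: #7 → 1.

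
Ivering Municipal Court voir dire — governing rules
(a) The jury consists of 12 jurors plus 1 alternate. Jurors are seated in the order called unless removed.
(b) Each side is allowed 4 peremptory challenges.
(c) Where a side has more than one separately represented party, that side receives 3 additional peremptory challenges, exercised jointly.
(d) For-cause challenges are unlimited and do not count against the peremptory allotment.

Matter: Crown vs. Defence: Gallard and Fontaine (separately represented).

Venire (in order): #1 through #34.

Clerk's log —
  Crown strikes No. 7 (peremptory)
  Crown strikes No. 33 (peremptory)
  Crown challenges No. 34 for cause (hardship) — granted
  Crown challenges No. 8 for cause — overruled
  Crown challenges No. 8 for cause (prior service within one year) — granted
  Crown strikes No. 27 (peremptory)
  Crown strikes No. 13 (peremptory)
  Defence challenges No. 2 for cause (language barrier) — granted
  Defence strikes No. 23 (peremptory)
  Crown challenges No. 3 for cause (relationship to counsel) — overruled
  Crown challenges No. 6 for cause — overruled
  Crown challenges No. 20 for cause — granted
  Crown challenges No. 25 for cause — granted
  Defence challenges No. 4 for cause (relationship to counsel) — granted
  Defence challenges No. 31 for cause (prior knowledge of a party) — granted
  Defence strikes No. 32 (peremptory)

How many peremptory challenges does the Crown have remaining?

0

Crown allotment: 4.
Crown peremptories used: #7, #33, #27, #13 — 4 (for-cause on #34, #8, #8, #3, #6, #20, #25 don't count).
Remaining: 4 − 4 = 0.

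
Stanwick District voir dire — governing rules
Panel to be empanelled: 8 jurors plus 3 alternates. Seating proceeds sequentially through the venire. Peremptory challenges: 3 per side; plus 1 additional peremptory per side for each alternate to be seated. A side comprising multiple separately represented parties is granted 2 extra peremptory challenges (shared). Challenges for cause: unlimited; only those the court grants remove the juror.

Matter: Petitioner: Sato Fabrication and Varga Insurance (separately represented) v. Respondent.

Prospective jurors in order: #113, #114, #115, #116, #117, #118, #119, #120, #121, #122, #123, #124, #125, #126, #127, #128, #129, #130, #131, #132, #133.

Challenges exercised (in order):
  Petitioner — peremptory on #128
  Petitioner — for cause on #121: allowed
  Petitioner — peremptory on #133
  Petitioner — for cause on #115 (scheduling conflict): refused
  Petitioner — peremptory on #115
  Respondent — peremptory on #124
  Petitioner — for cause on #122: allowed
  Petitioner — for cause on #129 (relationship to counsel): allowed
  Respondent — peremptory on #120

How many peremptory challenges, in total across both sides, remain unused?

9

Petitioner allotment: 3 base + 1 × 3 alternates + 2 multi-party = 8. Respondent allotment: 3 base + 1 × 3 alternates = 6.
Petitioner peremptories used: #128, #133, #115 — 3 (for-cause on #121, #115, #122, #129 don't count).
Respondent peremptories used: #124, #120 — 2.
Remaining: (8 − 3) + (6 − 2) = 9.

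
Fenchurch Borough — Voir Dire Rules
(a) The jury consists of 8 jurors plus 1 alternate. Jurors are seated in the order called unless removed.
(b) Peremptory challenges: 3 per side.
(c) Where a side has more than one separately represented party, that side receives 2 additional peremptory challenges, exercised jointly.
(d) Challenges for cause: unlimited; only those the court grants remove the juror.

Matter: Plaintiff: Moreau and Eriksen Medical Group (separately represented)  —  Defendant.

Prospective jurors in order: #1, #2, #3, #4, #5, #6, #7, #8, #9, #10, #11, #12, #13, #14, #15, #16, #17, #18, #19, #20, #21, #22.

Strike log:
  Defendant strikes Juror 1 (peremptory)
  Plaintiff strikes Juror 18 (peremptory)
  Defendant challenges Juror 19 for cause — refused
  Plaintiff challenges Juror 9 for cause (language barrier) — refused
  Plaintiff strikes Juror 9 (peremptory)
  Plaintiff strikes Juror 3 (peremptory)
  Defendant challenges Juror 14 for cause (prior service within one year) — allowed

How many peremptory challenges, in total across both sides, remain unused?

Plaintiff allotment: 3 base + 2 multi-party = 5. Defendant allotment: 3.
Plaintiff peremptories used: #18, #9, #3 — 3 (the for-cause on #9 doesn't count).
Defendant peremptories used: #1 — 1 (for-cause on #19, #14 don't count).
Remaining: (5 − 3) + (3 − 1) = 4.

4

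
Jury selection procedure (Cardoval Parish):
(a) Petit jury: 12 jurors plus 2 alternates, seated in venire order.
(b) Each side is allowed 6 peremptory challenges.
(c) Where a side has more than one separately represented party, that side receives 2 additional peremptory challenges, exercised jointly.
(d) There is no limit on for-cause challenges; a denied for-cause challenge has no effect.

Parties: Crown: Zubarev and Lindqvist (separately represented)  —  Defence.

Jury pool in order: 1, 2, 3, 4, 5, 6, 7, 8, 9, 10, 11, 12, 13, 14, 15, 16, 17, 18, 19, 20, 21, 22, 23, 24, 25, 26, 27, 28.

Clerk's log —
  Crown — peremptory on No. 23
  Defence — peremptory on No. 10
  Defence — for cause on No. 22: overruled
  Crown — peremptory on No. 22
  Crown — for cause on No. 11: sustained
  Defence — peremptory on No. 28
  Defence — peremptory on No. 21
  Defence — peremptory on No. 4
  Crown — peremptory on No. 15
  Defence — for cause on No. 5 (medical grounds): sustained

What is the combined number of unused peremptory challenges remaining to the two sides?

7

Crown allotment: 6 base + 2 multi-party = 8. Defence allotment: 6.
Crown peremptories used: #23, #22, #15 — 3 (the for-cause on #11 doesn't count).
Defence peremptories used: #10, #28, #21, #4 — 4 (for-cause on #22, #5 don't count).
Remaining: (8 − 3) + (6 − 4) = 7.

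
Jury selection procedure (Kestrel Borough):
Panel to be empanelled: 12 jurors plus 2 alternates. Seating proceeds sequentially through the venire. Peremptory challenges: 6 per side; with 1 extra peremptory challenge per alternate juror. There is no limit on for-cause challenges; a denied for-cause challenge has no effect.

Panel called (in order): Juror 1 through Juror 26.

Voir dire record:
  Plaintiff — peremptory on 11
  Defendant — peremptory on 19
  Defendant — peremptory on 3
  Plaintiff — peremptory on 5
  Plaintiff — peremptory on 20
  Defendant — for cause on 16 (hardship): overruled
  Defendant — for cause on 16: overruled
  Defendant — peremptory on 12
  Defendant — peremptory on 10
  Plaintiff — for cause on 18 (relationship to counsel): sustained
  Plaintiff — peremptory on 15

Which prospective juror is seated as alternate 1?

Removed: #3, #5, #10, #11, #12, #15, #18, #19, #20. (#16 stays — for-cause denied.)
Seating in order: seats 1–12 → #1, #2, #4, #6, #7, #8, #9, #13, #14, #16, #17, #21; alternates → #22, #23.
So alternate 1 is #22.

22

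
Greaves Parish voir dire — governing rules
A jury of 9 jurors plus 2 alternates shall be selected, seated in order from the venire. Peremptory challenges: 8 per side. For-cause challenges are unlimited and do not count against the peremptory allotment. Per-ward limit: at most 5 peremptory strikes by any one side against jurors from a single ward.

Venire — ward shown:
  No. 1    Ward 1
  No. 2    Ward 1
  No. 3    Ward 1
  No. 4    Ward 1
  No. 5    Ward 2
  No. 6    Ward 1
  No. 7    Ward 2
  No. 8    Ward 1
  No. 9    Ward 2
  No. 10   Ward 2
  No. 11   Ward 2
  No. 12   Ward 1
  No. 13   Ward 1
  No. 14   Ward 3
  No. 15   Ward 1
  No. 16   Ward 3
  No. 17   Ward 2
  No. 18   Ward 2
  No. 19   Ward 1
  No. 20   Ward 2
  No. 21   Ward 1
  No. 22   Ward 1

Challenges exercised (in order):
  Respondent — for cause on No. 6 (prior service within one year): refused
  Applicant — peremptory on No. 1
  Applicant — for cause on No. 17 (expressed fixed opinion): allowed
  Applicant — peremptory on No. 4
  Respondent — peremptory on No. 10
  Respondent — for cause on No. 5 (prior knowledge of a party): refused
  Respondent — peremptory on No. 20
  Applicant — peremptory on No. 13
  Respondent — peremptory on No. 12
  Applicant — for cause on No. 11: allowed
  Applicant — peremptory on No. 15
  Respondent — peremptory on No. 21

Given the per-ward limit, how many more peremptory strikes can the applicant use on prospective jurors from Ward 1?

1

Applicant peremptories so far: #1, #4, #13, #15 — 4 of 8 used, 4 left overall.
Against Ward 1: #1, #4, #13, #15 — 4 used; per-ward cap 5 leaves 1.
Binding limit: min(4, 1) = 1.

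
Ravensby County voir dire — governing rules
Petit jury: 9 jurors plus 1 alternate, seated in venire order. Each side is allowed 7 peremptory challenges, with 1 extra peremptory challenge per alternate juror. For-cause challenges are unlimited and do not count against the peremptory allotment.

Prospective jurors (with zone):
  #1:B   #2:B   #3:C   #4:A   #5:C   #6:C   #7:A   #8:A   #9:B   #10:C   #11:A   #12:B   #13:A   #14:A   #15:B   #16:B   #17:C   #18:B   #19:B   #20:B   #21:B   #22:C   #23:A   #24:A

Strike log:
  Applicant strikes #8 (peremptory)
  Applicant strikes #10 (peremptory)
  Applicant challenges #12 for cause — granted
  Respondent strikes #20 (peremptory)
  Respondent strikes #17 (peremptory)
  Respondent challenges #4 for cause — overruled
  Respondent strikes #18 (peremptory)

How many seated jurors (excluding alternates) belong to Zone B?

Removed: #8, #10, #12, #17, #18, #20.
Seated jurors 1–9: #1, #2, #3, #4, #5, #6, #7, #9, #11 (alternates #13 not counted).
Of those, in Zone B: #1, #2, #9 → 3.

3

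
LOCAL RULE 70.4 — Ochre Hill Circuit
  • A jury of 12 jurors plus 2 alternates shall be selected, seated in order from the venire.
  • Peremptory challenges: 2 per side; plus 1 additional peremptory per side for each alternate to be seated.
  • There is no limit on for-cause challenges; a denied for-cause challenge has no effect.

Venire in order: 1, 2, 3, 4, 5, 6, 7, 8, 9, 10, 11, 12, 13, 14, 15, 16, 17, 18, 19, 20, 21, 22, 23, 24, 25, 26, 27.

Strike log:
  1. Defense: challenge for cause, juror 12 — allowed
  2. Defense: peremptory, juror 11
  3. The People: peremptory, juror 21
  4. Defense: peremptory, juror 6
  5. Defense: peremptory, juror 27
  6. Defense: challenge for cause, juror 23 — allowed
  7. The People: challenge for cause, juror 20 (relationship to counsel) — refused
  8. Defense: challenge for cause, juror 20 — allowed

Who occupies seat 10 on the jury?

Removed: #6, #11, #12, #20, #21, #23, #27.
Seating in order: seats 1–12 → #1, #2, #3, #4, #5, #7, #8, #9, #10, #13, #14, #15; alternates → #16, #17.
So seat 10 is #13.

13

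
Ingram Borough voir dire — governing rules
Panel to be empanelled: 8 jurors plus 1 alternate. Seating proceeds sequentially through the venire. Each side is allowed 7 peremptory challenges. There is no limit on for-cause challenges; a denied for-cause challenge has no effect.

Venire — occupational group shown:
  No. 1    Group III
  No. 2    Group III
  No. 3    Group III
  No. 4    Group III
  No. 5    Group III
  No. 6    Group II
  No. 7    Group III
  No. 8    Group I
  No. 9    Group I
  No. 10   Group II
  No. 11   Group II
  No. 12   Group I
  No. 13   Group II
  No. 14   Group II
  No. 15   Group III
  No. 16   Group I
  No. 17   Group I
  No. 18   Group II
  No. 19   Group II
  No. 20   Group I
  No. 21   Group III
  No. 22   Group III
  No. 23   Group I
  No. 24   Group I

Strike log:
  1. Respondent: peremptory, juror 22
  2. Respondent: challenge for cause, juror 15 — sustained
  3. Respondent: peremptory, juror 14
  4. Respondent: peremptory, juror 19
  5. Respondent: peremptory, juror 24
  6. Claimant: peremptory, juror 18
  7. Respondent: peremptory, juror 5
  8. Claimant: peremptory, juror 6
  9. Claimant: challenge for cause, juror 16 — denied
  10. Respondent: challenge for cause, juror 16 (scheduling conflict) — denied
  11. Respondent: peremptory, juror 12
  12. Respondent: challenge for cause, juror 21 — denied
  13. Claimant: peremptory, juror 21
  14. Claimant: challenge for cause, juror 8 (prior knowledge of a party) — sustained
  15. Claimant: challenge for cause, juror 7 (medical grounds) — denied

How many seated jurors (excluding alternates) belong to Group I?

1

Removed: #5, #6, #8, #12, #14, #15, #18, #19, #21, #22, #24.
Seated jurors 1–8: #1, #2, #3, #4, #7, #9, #10, #11 (alternates #13 not counted).
Of those, in Group I: #9 → 1.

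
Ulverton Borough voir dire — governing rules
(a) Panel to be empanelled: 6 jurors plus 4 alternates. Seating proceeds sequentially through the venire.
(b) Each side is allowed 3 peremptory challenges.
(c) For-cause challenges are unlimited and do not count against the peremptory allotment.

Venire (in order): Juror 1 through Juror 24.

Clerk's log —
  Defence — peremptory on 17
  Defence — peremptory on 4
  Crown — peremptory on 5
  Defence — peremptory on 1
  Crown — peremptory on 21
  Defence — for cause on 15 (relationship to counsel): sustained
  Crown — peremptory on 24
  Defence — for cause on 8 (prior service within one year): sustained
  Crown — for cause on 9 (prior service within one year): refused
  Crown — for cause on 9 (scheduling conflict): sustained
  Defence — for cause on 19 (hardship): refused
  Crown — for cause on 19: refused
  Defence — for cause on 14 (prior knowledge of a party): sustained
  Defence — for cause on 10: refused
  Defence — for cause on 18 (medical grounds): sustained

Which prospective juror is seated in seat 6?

Removed: #1, #4, #5, #8, #9, #14, #15, #17, #18, #21, #24. (#10, #19 stay — for-cause denied.)
Seating in order: seats 1–6 → #2, #3, #6, #7, #10, #11; alternates → #12, #13, #16, #19.
So seat 6 is #11.

11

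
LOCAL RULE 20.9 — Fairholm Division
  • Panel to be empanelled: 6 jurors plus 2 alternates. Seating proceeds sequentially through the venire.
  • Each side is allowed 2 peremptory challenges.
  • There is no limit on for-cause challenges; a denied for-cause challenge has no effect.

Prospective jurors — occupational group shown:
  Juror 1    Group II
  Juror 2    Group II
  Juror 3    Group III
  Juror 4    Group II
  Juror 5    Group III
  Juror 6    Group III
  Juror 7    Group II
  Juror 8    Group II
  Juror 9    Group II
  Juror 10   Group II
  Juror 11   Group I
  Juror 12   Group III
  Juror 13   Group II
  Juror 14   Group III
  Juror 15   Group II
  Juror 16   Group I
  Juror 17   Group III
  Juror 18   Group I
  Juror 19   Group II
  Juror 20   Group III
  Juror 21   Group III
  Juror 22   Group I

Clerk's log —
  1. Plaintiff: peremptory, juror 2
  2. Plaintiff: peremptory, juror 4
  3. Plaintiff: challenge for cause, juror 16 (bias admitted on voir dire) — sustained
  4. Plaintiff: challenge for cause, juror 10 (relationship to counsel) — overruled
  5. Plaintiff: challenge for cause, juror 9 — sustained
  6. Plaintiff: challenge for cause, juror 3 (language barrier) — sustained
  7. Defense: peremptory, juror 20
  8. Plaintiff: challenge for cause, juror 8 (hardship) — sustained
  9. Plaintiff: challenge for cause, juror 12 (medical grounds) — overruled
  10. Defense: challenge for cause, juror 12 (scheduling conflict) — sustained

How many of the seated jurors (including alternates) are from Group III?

3

Removed: #2, #3, #4, #8, #9, #12, #16, #20.
Seated (8 incl. alternates): #1, #5, #6, #7, #10, #11, #13, #14.
Of those, in Group III: #5, #6, #14 → 3.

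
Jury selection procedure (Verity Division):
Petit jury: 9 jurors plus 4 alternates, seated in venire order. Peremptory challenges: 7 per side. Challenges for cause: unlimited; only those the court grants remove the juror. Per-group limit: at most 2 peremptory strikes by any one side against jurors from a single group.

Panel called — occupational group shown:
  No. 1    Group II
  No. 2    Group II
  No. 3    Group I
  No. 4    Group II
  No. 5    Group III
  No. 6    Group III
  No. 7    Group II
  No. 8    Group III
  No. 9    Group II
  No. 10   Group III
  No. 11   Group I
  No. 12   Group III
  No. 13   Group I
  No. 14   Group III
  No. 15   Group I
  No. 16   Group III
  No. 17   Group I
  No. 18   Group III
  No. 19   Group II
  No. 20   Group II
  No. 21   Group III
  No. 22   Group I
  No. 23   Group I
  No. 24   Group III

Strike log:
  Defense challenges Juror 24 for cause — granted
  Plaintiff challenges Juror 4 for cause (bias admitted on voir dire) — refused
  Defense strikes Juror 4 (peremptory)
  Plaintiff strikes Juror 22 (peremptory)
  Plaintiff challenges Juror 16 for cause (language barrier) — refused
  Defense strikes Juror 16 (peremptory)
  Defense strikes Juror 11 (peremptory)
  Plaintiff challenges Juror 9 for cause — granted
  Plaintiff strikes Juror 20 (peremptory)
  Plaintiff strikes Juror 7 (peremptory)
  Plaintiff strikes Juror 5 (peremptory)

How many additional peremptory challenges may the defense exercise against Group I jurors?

1

Defense peremptories so far: #4, #16, #11 — 3 of 7 used, 4 left overall.
Against Group I: #11 — 1 used; per-group cap 2 leaves 1.
Binding limit: min(4, 1) = 1.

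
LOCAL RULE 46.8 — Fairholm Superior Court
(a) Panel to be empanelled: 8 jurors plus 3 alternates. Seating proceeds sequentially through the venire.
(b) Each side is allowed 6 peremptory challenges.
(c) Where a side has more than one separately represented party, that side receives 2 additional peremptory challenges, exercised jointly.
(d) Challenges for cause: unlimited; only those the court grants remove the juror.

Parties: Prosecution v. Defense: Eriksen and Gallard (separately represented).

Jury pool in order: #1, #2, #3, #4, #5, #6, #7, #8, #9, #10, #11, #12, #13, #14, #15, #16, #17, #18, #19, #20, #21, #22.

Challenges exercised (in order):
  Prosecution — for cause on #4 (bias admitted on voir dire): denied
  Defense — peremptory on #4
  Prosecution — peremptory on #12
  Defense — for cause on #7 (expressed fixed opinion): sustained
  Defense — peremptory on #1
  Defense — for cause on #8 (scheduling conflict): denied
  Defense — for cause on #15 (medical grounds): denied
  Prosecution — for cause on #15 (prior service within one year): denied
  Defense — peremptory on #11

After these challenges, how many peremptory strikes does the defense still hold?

Defense allotment: 6 base + 2 multi-party = 8.
Defense peremptories used: #4, #1, #11 — 3 (for-cause on #7, #8, #15 don't count).
Remaining: 8 − 3 = 5.

5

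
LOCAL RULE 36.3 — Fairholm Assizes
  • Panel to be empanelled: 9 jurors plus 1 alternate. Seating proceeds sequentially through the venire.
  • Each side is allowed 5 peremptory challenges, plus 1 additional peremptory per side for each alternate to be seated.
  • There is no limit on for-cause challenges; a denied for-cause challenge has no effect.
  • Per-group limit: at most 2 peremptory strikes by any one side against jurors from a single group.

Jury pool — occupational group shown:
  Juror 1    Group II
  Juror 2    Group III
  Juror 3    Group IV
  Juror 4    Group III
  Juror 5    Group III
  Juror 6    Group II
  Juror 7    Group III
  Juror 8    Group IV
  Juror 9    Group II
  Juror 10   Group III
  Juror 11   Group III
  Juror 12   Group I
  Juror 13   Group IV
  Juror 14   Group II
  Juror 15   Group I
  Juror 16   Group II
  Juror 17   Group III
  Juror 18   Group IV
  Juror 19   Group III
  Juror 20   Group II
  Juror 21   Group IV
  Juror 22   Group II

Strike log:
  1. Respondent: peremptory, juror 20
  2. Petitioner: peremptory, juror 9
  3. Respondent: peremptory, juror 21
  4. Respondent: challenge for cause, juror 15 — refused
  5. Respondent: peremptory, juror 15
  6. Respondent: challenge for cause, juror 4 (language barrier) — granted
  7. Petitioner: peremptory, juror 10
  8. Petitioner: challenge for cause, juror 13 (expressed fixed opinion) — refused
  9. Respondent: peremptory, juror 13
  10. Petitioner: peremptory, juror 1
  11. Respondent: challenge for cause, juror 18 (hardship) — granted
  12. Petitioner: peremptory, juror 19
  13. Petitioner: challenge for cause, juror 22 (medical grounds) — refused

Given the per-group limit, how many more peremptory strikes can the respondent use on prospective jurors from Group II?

1

Respondent peremptories so far: #20, #21, #15, #13 — 4 of 6 used, 2 left overall.
Against Group II: #20 — 1 used; per-group cap 2 leaves 1.
Binding limit: min(2, 1) = 1.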